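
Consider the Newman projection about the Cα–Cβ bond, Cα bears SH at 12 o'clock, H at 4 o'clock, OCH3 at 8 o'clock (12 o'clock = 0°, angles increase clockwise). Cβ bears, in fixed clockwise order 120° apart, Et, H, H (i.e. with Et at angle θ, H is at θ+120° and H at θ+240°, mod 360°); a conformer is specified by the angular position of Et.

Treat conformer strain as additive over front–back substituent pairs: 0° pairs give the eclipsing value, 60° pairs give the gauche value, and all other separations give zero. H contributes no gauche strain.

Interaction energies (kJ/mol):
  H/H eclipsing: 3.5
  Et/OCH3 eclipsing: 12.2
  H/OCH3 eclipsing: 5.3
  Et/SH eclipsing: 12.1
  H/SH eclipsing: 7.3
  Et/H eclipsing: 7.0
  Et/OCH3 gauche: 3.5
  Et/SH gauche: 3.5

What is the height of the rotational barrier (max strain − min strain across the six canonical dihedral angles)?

19.5 kJ/mol

Et at 0° is eclipsed. SH at 0° is eclipsed with Et at 0° (12.1); H at 120° is eclipsed with H at 120° (3.5); OCH3 at 240° is eclipsed with H at 240° (5.3). Total 20.9 kJ/mol.
Et at 60° is staggered. SH at 0° is gauche with Et at 60° (3.5). Total 3.5 kJ/mol.
Et at 120° is eclipsed. SH at 0° is eclipsed with H at 0° (7.3); H at 120° is eclipsed with Et at 120° (7.0); OCH3 at 240° is eclipsed with H at 240° (5.3). Total 19.6 kJ/mol.
Et at 180° is staggered. OCH3 at 240° is gauche with Et at 180° (3.5). Total 3.5 kJ/mol.
Et at 240° is eclipsed. SH at 0° is eclipsed with H at 0° (7.3); H at 120° is eclipsed with H at 120° (3.5); OCH3 at 240° is eclipsed with Et at 240° (12.2). Total 23.0 kJ/mol.
Et at 300° is staggered. SH at 0° is gauche with Et at 300° (3.5); OCH3 at 240° is gauche with Et at 300° (3.5). Total 7.0 kJ/mol.
Max at 240° (23.0 kJ/mol), min at 60° (3.5 kJ/mol); barrier = 19.5 kJ/mol.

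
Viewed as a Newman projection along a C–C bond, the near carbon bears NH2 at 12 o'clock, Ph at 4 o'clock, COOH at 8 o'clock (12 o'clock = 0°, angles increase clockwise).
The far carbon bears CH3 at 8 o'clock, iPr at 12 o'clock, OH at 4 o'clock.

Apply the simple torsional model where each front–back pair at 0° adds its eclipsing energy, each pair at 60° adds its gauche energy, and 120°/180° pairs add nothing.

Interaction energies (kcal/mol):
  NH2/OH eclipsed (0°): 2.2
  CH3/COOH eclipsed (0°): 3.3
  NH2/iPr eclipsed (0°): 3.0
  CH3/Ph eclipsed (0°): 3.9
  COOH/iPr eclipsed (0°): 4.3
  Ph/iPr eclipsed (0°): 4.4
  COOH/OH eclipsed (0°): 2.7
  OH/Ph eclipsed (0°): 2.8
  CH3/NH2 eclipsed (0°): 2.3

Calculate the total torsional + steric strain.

9.1 kcal/mol

This conformer (eclipsed): NH2–iPr eclipsed, Ph–OH eclipsed, COOH–CH3 eclipsed; 3.0 + 2.8 + 3.3 = 9.1 kcal/mol.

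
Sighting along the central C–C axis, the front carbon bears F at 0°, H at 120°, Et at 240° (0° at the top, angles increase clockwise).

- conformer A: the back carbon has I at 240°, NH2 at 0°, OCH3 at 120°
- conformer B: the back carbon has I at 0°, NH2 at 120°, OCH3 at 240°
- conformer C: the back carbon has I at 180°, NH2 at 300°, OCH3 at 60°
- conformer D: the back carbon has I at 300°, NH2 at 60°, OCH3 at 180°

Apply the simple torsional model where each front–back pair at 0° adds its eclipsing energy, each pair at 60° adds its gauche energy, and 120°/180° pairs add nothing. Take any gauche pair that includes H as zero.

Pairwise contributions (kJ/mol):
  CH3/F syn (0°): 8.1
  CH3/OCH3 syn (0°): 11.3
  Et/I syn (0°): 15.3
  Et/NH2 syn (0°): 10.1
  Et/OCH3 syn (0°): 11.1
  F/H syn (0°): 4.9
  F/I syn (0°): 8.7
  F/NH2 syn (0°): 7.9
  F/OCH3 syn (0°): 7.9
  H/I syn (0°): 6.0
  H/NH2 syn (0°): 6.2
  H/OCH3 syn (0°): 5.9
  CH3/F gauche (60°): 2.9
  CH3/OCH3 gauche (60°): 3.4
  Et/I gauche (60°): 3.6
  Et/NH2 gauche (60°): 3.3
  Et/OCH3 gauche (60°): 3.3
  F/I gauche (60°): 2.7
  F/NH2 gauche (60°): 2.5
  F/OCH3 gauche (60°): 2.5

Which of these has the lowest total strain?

A (eclipsed): F(0°)/NH2(0°) eclipsed 7.9; H(120°)/OCH3(120°) eclipsed 5.9; Et(240°)/I(240°) eclipsed 15.3 → 29.1 kJ/mol.
B (eclipsed): F(0°)/I(0°) eclipsed 8.7; H(120°)/NH2(120°) eclipsed 6.2; Et(240°)/OCH3(240°) eclipsed 11.1 → 26.0 kJ/mol.
C (staggered): F(0°)/NH2(300°) gauche 2.5; F(0°)/OCH3(60°) gauche 2.5; Et(240°)/I(180°) gauche 3.6; Et(240°)/NH2(300°) gauche 3.3 → 11.9 kJ/mol.
D (staggered): F(0°)/I(300°) gauche 2.7; F(0°)/NH2(60°) gauche 2.5; Et(240°)/I(300°) gauche 3.6; Et(240°)/OCH3(180°) gauche 3.3 → 12.1 kJ/mol.
C has the lowest total (11.9 kJ/mol).

C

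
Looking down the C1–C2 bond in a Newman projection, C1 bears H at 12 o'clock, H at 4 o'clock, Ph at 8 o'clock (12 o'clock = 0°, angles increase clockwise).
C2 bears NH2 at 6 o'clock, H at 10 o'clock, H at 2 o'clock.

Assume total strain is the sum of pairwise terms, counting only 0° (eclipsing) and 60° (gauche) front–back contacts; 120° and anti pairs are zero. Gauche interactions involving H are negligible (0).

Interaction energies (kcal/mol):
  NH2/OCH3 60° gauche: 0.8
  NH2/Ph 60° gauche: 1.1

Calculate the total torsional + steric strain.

1.1 kcal/mol

This conformer is staggered. Ph at 240° is gauche with NH2 at 180° (1.1). Total 1.1 kcal/mol.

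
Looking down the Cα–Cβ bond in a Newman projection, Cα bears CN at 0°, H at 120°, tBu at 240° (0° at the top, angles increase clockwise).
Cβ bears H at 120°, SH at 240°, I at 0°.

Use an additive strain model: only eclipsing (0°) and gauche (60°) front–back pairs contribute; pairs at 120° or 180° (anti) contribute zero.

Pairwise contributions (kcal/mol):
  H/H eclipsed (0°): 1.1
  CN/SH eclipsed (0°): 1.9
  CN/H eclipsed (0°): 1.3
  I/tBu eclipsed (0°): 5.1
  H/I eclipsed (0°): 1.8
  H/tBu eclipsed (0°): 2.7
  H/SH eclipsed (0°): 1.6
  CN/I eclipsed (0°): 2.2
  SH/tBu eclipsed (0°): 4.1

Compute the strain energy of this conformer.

This conformer is eclipsed. CN at 0° is eclipsed with I at 0° (2.2); H at 120° is eclipsed with H at 120° (1.1); tBu at 240° is eclipsed with SH at 240° (4.1). Total 7.4 kcal/mol.

7.4 kcal/mol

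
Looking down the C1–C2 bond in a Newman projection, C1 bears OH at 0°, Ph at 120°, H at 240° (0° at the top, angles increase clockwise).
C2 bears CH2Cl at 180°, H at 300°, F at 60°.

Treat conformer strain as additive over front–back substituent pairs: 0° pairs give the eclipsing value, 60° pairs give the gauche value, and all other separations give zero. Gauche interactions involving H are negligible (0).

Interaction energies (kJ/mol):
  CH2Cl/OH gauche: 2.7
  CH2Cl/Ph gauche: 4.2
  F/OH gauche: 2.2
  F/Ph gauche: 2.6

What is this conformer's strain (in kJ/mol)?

This conformer (staggered): OH–F gauche, Ph–CH2Cl gauche, Ph–F gauche; 2.2 + 4.2 + 2.6 = 9.0 kJ/mol.

9.0 kJ/mol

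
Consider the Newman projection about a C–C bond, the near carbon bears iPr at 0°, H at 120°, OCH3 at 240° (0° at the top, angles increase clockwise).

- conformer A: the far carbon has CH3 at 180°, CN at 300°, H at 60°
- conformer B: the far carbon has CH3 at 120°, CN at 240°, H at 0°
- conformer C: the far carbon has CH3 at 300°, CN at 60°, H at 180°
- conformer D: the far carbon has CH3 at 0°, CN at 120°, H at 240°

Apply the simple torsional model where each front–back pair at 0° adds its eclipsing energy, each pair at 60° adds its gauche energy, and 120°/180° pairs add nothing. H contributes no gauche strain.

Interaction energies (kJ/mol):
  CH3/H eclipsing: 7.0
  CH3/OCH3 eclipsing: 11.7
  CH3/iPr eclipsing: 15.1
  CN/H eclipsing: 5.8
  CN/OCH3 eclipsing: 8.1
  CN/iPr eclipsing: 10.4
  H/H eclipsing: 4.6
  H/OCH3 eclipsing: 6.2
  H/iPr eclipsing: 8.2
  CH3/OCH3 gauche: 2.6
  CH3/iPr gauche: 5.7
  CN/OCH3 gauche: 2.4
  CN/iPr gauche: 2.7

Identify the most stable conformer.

A

A (staggered): iPr–CN gauche, OCH3–CH3 gauche, OCH3–CN gauche; 2.7 + 2.6 + 2.4 = 7.7 kJ/mol.
B (eclipsed): iPr–H eclipsed, H–CH3 eclipsed, OCH3–CN eclipsed; 8.2 + 7.0 + 8.1 = 23.3 kJ/mol.
C (staggered): iPr–CH3 gauche, iPr–CN gauche, OCH3–CH3 gauche; 5.7 + 2.7 + 2.6 = 11.0 kJ/mol.
D (eclipsed): iPr–CH3 eclipsed, H–CN eclipsed, OCH3–H eclipsed; 15.1 + 5.8 + 6.2 = 27.1 kJ/mol.
A has the lowest total (7.7 kJ/mol).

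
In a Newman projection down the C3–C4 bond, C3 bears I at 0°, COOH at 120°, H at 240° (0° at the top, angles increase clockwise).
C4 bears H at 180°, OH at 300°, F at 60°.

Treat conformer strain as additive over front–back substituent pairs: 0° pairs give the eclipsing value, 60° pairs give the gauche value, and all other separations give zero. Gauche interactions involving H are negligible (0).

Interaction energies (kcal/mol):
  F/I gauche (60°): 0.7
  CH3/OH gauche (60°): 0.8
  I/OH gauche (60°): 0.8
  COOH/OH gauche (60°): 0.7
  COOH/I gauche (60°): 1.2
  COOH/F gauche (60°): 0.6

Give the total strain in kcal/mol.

This conformer (staggered): I–OH gauche, I–F gauche, COOH–F gauche; 0.8 + 0.7 + 0.6 = 2.1 kcal/mol.

2.1 kcal/mol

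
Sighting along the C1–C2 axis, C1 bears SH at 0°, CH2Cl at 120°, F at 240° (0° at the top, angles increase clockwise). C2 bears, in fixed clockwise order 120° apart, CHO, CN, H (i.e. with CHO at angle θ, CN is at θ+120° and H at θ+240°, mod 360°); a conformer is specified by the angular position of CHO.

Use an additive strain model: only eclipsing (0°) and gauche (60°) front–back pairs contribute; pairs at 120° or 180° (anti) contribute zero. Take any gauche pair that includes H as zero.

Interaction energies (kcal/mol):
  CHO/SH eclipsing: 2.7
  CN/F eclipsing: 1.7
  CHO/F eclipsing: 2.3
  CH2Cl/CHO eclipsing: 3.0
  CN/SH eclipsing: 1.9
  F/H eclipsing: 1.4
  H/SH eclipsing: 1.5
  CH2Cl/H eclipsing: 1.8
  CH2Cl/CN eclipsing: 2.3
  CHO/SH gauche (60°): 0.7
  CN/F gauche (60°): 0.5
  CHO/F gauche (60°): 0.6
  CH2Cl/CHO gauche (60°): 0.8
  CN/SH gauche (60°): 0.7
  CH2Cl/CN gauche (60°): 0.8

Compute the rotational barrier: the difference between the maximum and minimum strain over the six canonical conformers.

3.8 kcal/mol

CHO at 0° is eclipsed. SH at 0° is eclipsed with CHO at 0° (2.7); CH2Cl at 120° is eclipsed with CN at 120° (2.3); F at 240° is eclipsed with H at 240° (1.4). Total 6.4 kcal/mol.
CHO at 60° is staggered. SH at 0° is gauche with CHO at 60° (0.7); CH2Cl at 120° is gauche with CHO at 60° (0.8); CH2Cl at 120° is gauche with CN at 180° (0.8); F at 240° is gauche with CN at 180° (0.5). Total 2.8 kcal/mol.
CHO at 120° is eclipsed. SH at 0° is eclipsed with H at 0° (1.5); CH2Cl at 120° is eclipsed with CHO at 120° (3.0); F at 240° is eclipsed with CN at 240° (1.7). Total 6.2 kcal/mol.
CHO at 180° is staggered. SH at 0° is gauche with CN at 300° (0.7); CH2Cl at 120° is gauche with CHO at 180° (0.8); F at 240° is gauche with CHO at 180° (0.6); F at 240° is gauche with CN at 300° (0.5). Total 2.6 kcal/mol.
CHO at 240° is eclipsed. SH at 0° is eclipsed with CN at 0° (1.9); CH2Cl at 120° is eclipsed with H at 120° (1.8); F at 240° is eclipsed with CHO at 240° (2.3). Total 6.0 kcal/mol.
CHO at 300° is staggered. SH at 0° is gauche with CHO at 300° (0.7); SH at 0° is gauche with CN at 60° (0.7); CH2Cl at 120° is gauche with CN at 60° (0.8); F at 240° is gauche with CHO at 300° (0.6). Total 2.8 kcal/mol.
Max at 0° (6.4 kcal/mol), min at 180° (2.6 kcal/mol); barrier = 3.8 kcal/mol.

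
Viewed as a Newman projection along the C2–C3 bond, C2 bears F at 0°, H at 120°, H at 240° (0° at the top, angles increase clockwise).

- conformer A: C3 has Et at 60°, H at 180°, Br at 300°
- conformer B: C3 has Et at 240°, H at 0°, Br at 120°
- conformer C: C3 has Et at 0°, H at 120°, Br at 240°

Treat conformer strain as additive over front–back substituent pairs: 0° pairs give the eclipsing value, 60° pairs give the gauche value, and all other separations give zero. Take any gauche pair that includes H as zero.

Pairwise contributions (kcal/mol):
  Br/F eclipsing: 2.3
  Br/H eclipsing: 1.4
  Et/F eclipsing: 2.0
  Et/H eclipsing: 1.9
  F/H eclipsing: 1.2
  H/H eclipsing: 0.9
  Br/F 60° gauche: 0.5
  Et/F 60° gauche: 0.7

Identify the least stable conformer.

B

A (staggered): F–Et gauche, F–Br gauche; 0.7 + 0.5 = 1.2 kcal/mol.
B (eclipsed): F–H eclipsed, H–Br eclipsed, H–Et eclipsed; 1.2 + 1.4 + 1.9 = 4.5 kcal/mol.
C (eclipsed): F–Et eclipsed, H–H eclipsed, H–Br eclipsed; 2.0 + 0.9 + 1.4 = 4.3 kcal/mol.
B has the highest total (4.5 kcal/mol).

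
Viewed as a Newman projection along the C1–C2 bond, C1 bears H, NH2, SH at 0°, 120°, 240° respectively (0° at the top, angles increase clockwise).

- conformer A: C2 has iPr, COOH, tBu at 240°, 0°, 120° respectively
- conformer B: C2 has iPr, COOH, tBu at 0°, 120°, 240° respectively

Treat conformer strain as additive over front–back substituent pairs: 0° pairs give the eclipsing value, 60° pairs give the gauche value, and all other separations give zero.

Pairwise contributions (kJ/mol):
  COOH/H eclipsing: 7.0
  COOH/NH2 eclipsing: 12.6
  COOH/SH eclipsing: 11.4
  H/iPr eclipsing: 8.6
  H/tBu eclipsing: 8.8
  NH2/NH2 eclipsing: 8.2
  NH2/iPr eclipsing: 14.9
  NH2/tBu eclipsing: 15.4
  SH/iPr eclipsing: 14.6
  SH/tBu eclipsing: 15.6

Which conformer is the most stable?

A (eclipsed): H–COOH eclipsed, NH2–tBu eclipsed, SH–iPr eclipsed; 7.0 + 15.4 + 14.6 = 37.0 kJ/mol.
B (eclipsed): H–iPr eclipsed, NH2–COOH eclipsed, SH–tBu eclipsed; 8.6 + 12.6 + 15.6 = 36.8 kJ/mol.
B has the lowest total (36.8 kJ/mol).

B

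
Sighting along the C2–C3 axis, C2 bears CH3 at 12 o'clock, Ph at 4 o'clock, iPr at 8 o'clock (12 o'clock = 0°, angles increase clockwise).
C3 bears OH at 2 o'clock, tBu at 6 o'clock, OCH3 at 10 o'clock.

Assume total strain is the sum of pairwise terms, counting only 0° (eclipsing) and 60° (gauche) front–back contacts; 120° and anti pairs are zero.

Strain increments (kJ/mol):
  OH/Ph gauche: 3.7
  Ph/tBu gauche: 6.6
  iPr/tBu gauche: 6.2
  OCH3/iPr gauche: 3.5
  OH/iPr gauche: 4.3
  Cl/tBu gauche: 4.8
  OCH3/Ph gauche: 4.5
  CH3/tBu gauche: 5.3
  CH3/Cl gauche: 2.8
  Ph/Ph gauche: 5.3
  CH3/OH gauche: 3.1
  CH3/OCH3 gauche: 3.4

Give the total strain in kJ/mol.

26.5 kJ/mol

This conformer (staggered): CH3–OH gauche, CH3–OCH3 gauche, Ph–OH gauche, Ph–tBu gauche, iPr–tBu gauche, iPr–OCH3 gauche; 3.1 + 3.4 + 3.7 + 6.6 + 6.2 + 3.5 = 26.5 kJ/mol.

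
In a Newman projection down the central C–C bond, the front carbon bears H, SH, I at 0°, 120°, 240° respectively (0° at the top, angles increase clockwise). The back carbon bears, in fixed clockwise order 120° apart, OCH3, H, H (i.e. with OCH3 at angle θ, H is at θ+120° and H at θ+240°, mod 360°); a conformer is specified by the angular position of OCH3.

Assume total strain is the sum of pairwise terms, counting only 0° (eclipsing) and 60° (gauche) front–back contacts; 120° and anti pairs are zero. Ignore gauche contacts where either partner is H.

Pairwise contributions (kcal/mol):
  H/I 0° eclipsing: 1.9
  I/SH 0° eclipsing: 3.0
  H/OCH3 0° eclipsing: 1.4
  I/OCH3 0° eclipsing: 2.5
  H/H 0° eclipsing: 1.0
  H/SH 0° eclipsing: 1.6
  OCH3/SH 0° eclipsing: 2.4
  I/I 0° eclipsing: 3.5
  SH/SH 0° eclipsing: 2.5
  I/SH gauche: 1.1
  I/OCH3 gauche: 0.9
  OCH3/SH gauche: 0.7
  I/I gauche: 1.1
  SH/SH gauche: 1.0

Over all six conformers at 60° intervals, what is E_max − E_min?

OCH3 at 0° (eclipsed): H(0°)/OCH3(0°) eclipsed 1.4; SH(120°)/H(120°) eclipsed 1.6; I(240°)/H(240°) eclipsed 1.9 → 4.9 kcal/mol.
OCH3 at 60° (staggered): SH(120°)/OCH3(60°) gauche 0.7 → 0.7 kcal/mol.
OCH3 at 120° (eclipsed): H(0°)/H(0°) eclipsed 1.0; SH(120°)/OCH3(120°) eclipsed 2.4; I(240°)/H(240°) eclipsed 1.9 → 5.3 kcal/mol.
OCH3 at 180° (staggered): SH(120°)/OCH3(180°) gauche 0.7; I(240°)/OCH3(180°) gauche 0.9 → 1.6 kcal/mol.
OCH3 at 240° (eclipsed): H(0°)/H(0°) eclipsed 1.0; SH(120°)/H(120°) eclipsed 1.6; I(240°)/OCH3(240°) eclipsed 2.5 → 5.1 kcal/mol.
OCH3 at 300° (staggered): I(240°)/OCH3(300°) gauche 0.9 → 0.9 kcal/mol.
Max at 120° (5.3 kcal/mol), min at 60° (0.7 kcal/mol); barrier = 4.6 kcal/mol.

4.6 kcal/mol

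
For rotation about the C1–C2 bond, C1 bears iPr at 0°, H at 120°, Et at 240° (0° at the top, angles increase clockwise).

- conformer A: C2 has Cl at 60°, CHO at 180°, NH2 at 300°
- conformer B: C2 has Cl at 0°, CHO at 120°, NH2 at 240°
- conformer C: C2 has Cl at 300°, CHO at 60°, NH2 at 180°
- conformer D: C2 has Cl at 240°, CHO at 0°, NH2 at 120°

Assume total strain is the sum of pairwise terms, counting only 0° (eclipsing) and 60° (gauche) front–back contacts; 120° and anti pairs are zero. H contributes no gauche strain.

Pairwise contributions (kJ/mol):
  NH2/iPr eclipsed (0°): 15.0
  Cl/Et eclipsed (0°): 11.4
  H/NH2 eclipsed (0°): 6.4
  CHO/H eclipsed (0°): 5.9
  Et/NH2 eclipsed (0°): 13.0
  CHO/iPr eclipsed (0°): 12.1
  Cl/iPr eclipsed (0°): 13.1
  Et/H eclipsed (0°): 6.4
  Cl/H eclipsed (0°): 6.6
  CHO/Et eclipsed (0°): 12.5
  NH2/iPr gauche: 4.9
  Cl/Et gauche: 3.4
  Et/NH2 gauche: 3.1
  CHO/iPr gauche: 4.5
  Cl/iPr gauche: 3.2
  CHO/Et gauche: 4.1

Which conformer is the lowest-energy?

C

A (staggered): iPr–Cl gauche, iPr–NH2 gauche, Et–CHO gauche, Et–NH2 gauche; 3.2 + 4.9 + 4.1 + 3.1 = 15.3 kJ/mol.
B (eclipsed): iPr–Cl eclipsed, H–CHO eclipsed, Et–NH2 eclipsed; 13.1 + 5.9 + 13.0 = 32.0 kJ/mol.
C (staggered): iPr–Cl gauche, iPr–CHO gauche, Et–Cl gauche, Et–NH2 gauche; 3.2 + 4.5 + 3.4 + 3.1 = 14.2 kJ/mol.
D (eclipsed): iPr–CHO eclipsed, H–NH2 eclipsed, Et–Cl eclipsed; 12.1 + 6.4 + 11.4 = 29.9 kJ/mol.
C has the lowest total (14.2 kJ/mol).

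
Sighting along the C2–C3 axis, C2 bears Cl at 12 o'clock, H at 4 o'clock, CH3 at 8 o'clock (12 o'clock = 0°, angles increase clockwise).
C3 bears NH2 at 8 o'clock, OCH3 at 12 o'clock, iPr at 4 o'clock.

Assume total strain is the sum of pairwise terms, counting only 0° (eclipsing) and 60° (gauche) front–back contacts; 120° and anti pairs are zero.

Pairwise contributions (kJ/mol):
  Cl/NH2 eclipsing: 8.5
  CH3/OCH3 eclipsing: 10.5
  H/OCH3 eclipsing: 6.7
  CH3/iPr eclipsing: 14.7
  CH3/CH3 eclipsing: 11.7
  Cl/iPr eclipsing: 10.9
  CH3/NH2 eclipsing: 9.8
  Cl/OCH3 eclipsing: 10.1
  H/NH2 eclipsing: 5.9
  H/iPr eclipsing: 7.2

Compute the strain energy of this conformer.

This conformer (eclipsed): Cl(0°)/OCH3(0°) eclipsed 10.1; H(120°)/iPr(120°) eclipsed 7.2; CH3(240°)/NH2(240°) eclipsed 9.8 → 27.1 kJ/mol.

27.1 kJ/mol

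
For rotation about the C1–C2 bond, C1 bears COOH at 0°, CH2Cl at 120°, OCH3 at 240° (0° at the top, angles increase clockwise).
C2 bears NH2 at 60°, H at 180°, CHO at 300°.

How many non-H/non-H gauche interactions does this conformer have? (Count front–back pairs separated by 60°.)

4

Non-H gauche pairs: COOH(0°)/NH2(60°); COOH(0°)/CHO(300°); CH2Cl(120°)/NH2(60°); OCH3(240°)/CHO(300°) — 4 interactions.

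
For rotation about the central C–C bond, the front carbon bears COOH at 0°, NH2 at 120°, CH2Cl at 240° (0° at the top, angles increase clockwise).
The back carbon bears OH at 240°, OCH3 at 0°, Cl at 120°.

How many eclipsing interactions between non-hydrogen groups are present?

Non-H eclipsing pairs: COOH(0°)/OCH3(0°); NH2(120°)/Cl(120°); CH2Cl(240°)/OH(240°) — 3 interactions.

3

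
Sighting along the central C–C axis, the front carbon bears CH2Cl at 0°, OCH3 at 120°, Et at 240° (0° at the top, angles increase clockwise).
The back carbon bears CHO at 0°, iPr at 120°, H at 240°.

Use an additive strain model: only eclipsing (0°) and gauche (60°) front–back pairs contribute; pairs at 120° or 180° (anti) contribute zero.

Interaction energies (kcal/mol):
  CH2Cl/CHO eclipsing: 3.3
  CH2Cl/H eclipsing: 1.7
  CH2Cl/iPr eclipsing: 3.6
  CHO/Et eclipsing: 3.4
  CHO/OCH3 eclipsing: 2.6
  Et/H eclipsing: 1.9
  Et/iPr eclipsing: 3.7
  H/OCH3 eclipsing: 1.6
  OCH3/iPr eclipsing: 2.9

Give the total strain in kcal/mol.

8.1 kcal/mol

This conformer (eclipsed): CH2Cl–CHO eclipsed, OCH3–iPr eclipsed, Et–H eclipsed; 3.3 + 2.9 + 1.9 = 8.1 kcal/mol.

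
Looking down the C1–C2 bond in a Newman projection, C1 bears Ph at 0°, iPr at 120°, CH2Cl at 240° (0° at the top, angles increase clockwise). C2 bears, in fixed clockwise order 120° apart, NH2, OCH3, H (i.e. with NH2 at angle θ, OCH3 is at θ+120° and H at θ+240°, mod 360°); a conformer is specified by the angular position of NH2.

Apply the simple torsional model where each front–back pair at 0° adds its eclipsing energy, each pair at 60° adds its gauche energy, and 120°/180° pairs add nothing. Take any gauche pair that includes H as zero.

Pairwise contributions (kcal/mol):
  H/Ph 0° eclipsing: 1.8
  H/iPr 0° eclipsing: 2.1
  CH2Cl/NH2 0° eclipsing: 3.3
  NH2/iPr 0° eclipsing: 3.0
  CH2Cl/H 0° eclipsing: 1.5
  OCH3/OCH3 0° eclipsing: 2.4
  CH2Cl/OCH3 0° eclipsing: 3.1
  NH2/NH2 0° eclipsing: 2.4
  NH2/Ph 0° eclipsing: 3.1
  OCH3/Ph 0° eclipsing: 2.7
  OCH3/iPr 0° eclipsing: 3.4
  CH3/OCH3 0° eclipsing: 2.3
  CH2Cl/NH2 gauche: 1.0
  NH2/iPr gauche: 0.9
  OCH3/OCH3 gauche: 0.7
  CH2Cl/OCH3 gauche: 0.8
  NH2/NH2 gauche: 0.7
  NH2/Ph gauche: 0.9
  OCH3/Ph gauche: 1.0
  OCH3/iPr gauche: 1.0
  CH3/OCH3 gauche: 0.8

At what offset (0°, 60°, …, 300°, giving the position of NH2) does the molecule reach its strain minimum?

60°

NH2 at 0° (eclipsed): Ph–NH2 eclipsed, iPr–OCH3 eclipsed, CH2Cl–H eclipsed; 3.1 + 3.4 + 1.5 = 8.0 kcal/mol.
NH2 at 60° (staggered): Ph–NH2 gauche, iPr–NH2 gauche, iPr–OCH3 gauche, CH2Cl–OCH3 gauche; 0.9 + 0.9 + 1.0 + 0.8 = 3.6 kcal/mol.
NH2 at 120° (eclipsed): Ph–H eclipsed, iPr–NH2 eclipsed, CH2Cl–OCH3 eclipsed; 1.8 + 3.0 + 3.1 = 7.9 kcal/mol.
NH2 at 180° (staggered): Ph–OCH3 gauche, iPr–NH2 gauche, CH2Cl–NH2 gauche, CH2Cl–OCH3 gauche; 1.0 + 0.9 + 1.0 + 0.8 = 3.7 kcal/mol.
NH2 at 240° (eclipsed): Ph–OCH3 eclipsed, iPr–H eclipsed, CH2Cl–NH2 eclipsed; 2.7 + 2.1 + 3.3 = 8.1 kcal/mol.
NH2 at 300° (staggered): Ph–NH2 gauche, Ph–OCH3 gauche, iPr–OCH3 gauche, CH2Cl–NH2 gauche; 0.9 + 1.0 + 1.0 + 1.0 = 3.9 kcal/mol.
The minimum (3.6 kcal/mol) occurs with NH2 at 60°.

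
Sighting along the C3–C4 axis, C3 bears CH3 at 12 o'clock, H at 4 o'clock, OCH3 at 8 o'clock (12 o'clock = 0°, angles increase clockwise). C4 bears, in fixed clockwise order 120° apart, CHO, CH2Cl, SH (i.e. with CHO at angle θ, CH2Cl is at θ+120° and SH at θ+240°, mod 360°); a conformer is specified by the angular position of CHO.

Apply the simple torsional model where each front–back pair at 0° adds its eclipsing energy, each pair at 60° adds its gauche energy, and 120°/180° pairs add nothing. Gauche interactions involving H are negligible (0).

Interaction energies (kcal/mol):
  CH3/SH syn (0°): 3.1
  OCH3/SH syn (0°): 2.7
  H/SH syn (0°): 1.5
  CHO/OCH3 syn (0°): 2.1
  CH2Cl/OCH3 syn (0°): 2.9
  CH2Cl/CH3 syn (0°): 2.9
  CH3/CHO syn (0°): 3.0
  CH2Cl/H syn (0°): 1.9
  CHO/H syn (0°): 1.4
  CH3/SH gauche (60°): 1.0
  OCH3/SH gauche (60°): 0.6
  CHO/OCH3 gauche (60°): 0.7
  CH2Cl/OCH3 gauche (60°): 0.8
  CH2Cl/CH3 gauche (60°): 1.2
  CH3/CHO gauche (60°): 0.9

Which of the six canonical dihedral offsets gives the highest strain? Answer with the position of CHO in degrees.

CHO at 0° (eclipsed): CH3(0°)/CHO(0°) eclipsed 3.0; H(120°)/CH2Cl(120°) eclipsed 1.9; OCH3(240°)/SH(240°) eclipsed 2.7 → 7.6 kcal/mol.
CHO at 60° (staggered): CH3(0°)/CHO(60°) gauche 0.9; CH3(0°)/SH(300°) gauche 1.0; OCH3(240°)/CH2Cl(180°) gauche 0.8; OCH3(240°)/SH(300°) gauche 0.6 → 3.3 kcal/mol.
CHO at 120° (eclipsed): CH3(0°)/SH(0°) eclipsed 3.1; H(120°)/CHO(120°) eclipsed 1.4; OCH3(240°)/CH2Cl(240°) eclipsed 2.9 → 7.4 kcal/mol.
CHO at 180° (staggered): CH3(0°)/CH2Cl(300°) gauche 1.2; CH3(0°)/SH(60°) gauche 1.0; OCH3(240°)/CHO(180°) gauche 0.7; OCH3(240°)/CH2Cl(300°) gauche 0.8 → 3.7 kcal/mol.
CHO at 240° (eclipsed): CH3(0°)/CH2Cl(0°) eclipsed 2.9; H(120°)/SH(120°) eclipsed 1.5; OCH3(240°)/CHO(240°) eclipsed 2.1 → 6.5 kcal/mol.
CHO at 300° (staggered): CH3(0°)/CHO(300°) gauche 0.9; CH3(0°)/CH2Cl(60°) gauche 1.2; OCH3(240°)/CHO(300°) gauche 0.7; OCH3(240°)/SH(180°) gauche 0.6 → 3.4 kcal/mol.
The maximum (7.6 kcal/mol) occurs with CHO at 0°.

0°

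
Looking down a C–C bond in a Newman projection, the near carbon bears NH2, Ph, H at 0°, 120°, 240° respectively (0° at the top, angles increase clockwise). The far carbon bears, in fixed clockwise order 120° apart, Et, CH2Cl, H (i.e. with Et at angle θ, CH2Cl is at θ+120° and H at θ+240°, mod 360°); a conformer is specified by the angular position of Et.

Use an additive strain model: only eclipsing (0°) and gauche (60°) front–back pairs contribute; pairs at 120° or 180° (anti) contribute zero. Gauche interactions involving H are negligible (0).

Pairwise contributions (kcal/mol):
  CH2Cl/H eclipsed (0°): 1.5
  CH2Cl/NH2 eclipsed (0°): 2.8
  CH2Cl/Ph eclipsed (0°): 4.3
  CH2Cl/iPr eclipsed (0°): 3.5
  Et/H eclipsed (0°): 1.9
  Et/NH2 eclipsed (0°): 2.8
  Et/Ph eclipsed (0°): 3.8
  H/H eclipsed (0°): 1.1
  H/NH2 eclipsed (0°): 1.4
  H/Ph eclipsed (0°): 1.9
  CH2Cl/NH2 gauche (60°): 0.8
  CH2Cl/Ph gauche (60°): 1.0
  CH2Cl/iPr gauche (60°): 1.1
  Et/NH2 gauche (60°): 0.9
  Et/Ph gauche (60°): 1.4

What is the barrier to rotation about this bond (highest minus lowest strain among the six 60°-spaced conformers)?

Et at 0° is eclipsed. NH2 at 0° is eclipsed with Et at 0° (2.8); Ph at 120° is eclipsed with CH2Cl at 120° (4.3); H at 240° is eclipsed with H at 240° (1.1). Total 8.2 kcal/mol.
Et at 60° is staggered. NH2 at 0° is gauche with Et at 60° (0.9); Ph at 120° is gauche with Et at 60° (1.4); Ph at 120° is gauche with CH2Cl at 180° (1.0). Total 3.3 kcal/mol.
Et at 120° is eclipsed. NH2 at 0° is eclipsed with H at 0° (1.4); Ph at 120° is eclipsed with Et at 120° (3.8); H at 240° is eclipsed with CH2Cl at 240° (1.5). Total 6.7 kcal/mol.
Et at 180° is staggered. NH2 at 0° is gauche with CH2Cl at 300° (0.8); Ph at 120° is gauche with Et at 180° (1.4). Total 2.2 kcal/mol.
Et at 240° is eclipsed. NH2 at 0° is eclipsed with CH2Cl at 0° (2.8); Ph at 120° is eclipsed with H at 120° (1.9); H at 240° is eclipsed with Et at 240° (1.9). Total 6.6 kcal/mol.
Et at 300° is staggered. NH2 at 0° is gauche with Et at 300° (0.9); NH2 at 0° is gauche with CH2Cl at 60° (0.8); Ph at 120° is gauche with CH2Cl at 60° (1.0). Total 2.7 kcal/mol.
Max at 0° (8.2 kcal/mol), min at 180° (2.2 kcal/mol); barrier = 6.0 kcal/mol.

6.0 kcal/mol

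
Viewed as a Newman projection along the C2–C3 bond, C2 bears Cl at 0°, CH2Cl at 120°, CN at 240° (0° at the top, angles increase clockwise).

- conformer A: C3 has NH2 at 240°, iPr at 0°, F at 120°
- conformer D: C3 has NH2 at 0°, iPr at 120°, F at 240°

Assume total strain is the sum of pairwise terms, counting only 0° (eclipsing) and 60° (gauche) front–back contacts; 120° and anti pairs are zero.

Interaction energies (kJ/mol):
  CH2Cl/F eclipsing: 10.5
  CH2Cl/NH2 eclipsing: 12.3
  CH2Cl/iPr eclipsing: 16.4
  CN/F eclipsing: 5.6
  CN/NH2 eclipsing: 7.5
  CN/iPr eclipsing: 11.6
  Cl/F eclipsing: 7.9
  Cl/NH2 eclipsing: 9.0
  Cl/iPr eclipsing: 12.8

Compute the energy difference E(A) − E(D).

A is eclipsed. Cl at 0° is eclipsed with iPr at 0° (12.8); CH2Cl at 120° is eclipsed with F at 120° (10.5); CN at 240° is eclipsed with NH2 at 240° (7.5). Total 30.8 kJ/mol.
D is eclipsed. Cl at 0° is eclipsed with NH2 at 0° (9.0); CH2Cl at 120° is eclipsed with iPr at 120° (16.4); CN at 240° is eclipsed with F at 240° (5.6). Total 31.0 kJ/mol.
E(A) − E(D) = 30.8 − 31.0 = -0.2 kJ/mol.

-0.2 kJ/mol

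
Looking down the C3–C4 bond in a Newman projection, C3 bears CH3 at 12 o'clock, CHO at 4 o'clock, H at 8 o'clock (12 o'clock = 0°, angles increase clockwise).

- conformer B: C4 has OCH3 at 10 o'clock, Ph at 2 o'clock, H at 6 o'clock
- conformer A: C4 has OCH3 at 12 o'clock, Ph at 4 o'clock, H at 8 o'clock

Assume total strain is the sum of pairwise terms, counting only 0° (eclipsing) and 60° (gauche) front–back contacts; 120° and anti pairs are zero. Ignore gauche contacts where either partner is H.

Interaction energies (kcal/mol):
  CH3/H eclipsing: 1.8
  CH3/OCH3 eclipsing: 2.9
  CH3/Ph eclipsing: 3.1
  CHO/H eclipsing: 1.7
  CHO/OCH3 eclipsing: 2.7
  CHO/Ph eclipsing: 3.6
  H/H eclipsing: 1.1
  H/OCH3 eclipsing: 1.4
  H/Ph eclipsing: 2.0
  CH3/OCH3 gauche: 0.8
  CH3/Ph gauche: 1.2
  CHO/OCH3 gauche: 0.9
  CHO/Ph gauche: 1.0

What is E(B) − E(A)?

B (staggered): CH3(0°)/OCH3(300°) gauche 0.8; CH3(0°)/Ph(60°) gauche 1.2; CHO(120°)/Ph(60°) gauche 1.0 → 3.0 kcal/mol.
A (eclipsed): CH3(0°)/OCH3(0°) eclipsed 2.9; CHO(120°)/Ph(120°) eclipsed 3.6; H(240°)/H(240°) eclipsed 1.1 → 7.6 kcal/mol.
E(B) − E(A) = 3.0 − 7.6 = -4.6 kcal/mol.

-4.6 kcal/mol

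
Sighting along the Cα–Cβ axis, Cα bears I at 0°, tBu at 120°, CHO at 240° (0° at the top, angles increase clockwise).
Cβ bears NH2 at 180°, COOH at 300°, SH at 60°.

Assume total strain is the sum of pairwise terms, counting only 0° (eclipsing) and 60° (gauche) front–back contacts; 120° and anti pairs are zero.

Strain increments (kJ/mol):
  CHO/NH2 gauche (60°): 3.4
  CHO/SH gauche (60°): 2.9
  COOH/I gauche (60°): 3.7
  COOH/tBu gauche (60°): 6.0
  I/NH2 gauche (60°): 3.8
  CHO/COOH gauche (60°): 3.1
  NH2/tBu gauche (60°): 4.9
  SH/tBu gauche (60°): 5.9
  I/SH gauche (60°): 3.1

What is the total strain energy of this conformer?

This conformer (staggered): I(0°)/COOH(300°) gauche 3.7; I(0°)/SH(60°) gauche 3.1; tBu(120°)/NH2(180°) gauche 4.9; tBu(120°)/SH(60°) gauche 5.9; CHO(240°)/NH2(180°) gauche 3.4; CHO(240°)/COOH(300°) gauche 3.1 → 24.1 kJ/mol.

24.1 kJ/mol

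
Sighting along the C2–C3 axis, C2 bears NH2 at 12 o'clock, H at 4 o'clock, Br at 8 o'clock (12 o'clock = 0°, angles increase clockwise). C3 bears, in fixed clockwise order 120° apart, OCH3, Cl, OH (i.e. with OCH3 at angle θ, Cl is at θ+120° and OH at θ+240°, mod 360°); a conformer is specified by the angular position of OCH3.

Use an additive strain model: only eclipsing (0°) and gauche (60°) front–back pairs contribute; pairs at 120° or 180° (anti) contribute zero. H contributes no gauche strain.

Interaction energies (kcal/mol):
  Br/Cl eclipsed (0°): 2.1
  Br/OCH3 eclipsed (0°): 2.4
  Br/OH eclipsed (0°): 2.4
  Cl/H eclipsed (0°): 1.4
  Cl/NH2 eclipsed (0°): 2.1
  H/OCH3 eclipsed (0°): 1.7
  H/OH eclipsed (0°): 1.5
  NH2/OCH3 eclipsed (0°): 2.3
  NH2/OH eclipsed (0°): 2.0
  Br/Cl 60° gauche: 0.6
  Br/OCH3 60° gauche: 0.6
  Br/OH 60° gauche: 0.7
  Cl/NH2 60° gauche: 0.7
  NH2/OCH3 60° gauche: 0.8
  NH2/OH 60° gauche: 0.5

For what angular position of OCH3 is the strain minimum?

OCH3 at 0° (eclipsed): NH2–OCH3 eclipsed, H–Cl eclipsed, Br–OH eclipsed; 2.3 + 1.4 + 2.4 = 6.1 kcal/mol.
OCH3 at 60° (staggered): NH2–OCH3 gauche, NH2–OH gauche, Br–Cl gauche, Br–OH gauche; 0.8 + 0.5 + 0.6 + 0.7 = 2.6 kcal/mol.
OCH3 at 120° (eclipsed): NH2–OH eclipsed, H–OCH3 eclipsed, Br–Cl eclipsed; 2.0 + 1.7 + 2.1 = 5.8 kcal/mol.
OCH3 at 180° (staggered): NH2–Cl gauche, NH2–OH gauche, Br–OCH3 gauche, Br–Cl gauche; 0.7 + 0.5 + 0.6 + 0.6 = 2.4 kcal/mol.
OCH3 at 240° (eclipsed): NH2–Cl eclipsed, H–OH eclipsed, Br–OCH3 eclipsed; 2.1 + 1.5 + 2.4 = 6.0 kcal/mol.
OCH3 at 300° (staggered): NH2–OCH3 gauche, NH2–Cl gauche, Br–OCH3 gauche, Br–OH gauche; 0.8 + 0.7 + 0.6 + 0.7 = 2.8 kcal/mol.
The minimum (2.4 kcal/mol) occurs with OCH3 at 180°.

180°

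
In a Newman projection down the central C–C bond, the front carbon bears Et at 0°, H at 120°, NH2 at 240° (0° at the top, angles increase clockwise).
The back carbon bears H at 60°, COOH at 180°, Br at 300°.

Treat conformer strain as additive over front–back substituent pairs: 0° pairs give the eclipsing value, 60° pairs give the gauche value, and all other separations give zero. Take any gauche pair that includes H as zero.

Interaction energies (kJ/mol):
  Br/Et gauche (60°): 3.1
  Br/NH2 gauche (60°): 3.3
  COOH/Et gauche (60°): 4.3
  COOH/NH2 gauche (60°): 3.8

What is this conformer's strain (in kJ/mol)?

This conformer (staggered): Et(0°)/Br(300°) gauche 3.1; NH2(240°)/COOH(180°) gauche 3.8; NH2(240°)/Br(300°) gauche 3.3 → 10.2 kJ/mol.

10.2 kJ/mol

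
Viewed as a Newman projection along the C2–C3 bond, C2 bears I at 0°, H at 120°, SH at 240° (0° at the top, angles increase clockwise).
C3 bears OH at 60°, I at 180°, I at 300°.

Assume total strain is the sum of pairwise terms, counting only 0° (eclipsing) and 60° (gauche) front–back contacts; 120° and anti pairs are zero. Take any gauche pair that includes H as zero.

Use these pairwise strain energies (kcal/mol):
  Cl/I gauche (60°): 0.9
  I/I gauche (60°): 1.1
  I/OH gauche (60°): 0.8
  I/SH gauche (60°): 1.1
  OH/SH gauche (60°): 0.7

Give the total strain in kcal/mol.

This conformer is staggered. I at 0° is gauche with OH at 60° (0.8); I at 0° is gauche with I at 300° (1.1); SH at 240° is gauche with I at 180° (1.1); SH at 240° is gauche with I at 300° (1.1). Total 4.1 kcal/mol.

4.1 kcal/mol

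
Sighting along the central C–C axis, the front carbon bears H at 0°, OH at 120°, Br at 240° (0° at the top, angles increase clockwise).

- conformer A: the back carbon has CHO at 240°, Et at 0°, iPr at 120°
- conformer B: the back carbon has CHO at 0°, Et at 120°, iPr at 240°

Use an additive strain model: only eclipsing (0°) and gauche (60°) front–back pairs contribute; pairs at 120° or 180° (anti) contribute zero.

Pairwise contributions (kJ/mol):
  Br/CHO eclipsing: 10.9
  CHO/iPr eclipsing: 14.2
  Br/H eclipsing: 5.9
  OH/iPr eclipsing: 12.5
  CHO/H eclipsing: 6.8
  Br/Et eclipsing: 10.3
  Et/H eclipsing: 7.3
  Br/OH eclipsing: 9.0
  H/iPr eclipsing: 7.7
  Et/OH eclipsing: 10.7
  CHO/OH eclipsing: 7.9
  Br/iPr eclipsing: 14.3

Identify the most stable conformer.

A

A is eclipsed. H at 0° is eclipsed with Et at 0° (7.3); OH at 120° is eclipsed with iPr at 120° (12.5); Br at 240° is eclipsed with CHO at 240° (10.9). Total 30.7 kJ/mol.
B is eclipsed. H at 0° is eclipsed with CHO at 0° (6.8); OH at 120° is eclipsed with Et at 120° (10.7); Br at 240° is eclipsed with iPr at 240° (14.3). Total 31.8 kJ/mol.
A has the lowest total (30.7 kJ/mol).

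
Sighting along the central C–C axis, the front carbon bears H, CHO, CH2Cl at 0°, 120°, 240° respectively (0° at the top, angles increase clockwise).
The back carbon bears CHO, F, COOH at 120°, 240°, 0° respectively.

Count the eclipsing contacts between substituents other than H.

Non-H eclipsing pairs: CHO(120°)/CHO(120°); CH2Cl(240°)/F(240°) — 2 interactions.

2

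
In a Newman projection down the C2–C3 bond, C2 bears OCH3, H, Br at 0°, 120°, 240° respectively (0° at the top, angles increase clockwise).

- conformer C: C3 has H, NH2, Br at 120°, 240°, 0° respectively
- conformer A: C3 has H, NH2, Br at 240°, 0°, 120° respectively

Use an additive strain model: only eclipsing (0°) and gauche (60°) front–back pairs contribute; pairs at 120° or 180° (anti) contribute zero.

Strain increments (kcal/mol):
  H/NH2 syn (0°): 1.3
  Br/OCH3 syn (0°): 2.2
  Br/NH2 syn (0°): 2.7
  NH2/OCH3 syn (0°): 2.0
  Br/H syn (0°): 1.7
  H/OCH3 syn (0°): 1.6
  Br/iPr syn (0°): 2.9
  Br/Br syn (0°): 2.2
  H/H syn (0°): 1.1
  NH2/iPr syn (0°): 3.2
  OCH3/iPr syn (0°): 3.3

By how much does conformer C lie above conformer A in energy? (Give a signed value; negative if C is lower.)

C (eclipsed): OCH3–Br eclipsed, H–H eclipsed, Br–NH2 eclipsed; 2.2 + 1.1 + 2.7 = 6.0 kcal/mol.
A (eclipsed): OCH3–NH2 eclipsed, H–Br eclipsed, Br–H eclipsed; 2.0 + 1.7 + 1.7 = 5.4 kcal/mol.
E(C) − E(A) = 6.0 − 5.4 = +0.6 kcal/mol.

+0.6 kcal/mol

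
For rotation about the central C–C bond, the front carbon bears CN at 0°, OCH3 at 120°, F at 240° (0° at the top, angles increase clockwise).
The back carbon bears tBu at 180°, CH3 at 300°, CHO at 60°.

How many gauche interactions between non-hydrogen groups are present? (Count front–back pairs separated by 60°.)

6

Non-H gauche pairs: CN(0°)/CH3(300°); CN(0°)/CHO(60°); OCH3(120°)/tBu(180°); OCH3(120°)/CHO(60°); F(240°)/tBu(180°); F(240°)/CH3(300°) — 6 interactions.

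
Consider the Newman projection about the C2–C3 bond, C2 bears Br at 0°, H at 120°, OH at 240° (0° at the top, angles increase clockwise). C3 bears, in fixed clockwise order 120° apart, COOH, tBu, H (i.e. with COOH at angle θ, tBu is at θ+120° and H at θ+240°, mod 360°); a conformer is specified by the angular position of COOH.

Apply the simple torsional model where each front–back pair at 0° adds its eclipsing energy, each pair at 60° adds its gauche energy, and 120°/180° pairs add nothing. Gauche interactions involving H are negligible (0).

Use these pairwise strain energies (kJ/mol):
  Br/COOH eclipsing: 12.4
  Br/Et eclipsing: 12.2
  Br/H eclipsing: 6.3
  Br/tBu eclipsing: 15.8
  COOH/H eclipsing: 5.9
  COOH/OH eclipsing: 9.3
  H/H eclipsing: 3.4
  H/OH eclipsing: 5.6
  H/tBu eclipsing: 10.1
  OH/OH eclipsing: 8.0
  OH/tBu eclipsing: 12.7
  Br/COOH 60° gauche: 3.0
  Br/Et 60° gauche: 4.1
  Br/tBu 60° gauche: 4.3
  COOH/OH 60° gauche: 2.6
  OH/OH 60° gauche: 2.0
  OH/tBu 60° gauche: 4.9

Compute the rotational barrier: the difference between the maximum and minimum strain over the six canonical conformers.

COOH at 0° (eclipsed): Br–COOH eclipsed, H–tBu eclipsed, OH–H eclipsed; 12.4 + 10.1 + 5.6 = 28.1 kJ/mol.
COOH at 60° (staggered): Br–COOH gauche, OH–tBu gauche; 3.0 + 4.9 = 7.9 kJ/mol.
COOH at 120° (eclipsed): Br–H eclipsed, H–COOH eclipsed, OH–tBu eclipsed; 6.3 + 5.9 + 12.7 = 24.9 kJ/mol.
COOH at 180° (staggered): Br–tBu gauche, OH–COOH gauche, OH–tBu gauche; 4.3 + 2.6 + 4.9 = 11.8 kJ/mol.
COOH at 240° (eclipsed): Br–tBu eclipsed, H–H eclipsed, OH–COOH eclipsed; 15.8 + 3.4 + 9.3 = 28.5 kJ/mol.
COOH at 300° (staggered): Br–COOH gauche, Br–tBu gauche, OH–COOH gauche; 3.0 + 4.3 + 2.6 = 9.9 kJ/mol.
Max at 240° (28.5 kJ/mol), min at 60° (7.9 kJ/mol); barrier = 20.6 kJ/mol.

20.6 kJ/mol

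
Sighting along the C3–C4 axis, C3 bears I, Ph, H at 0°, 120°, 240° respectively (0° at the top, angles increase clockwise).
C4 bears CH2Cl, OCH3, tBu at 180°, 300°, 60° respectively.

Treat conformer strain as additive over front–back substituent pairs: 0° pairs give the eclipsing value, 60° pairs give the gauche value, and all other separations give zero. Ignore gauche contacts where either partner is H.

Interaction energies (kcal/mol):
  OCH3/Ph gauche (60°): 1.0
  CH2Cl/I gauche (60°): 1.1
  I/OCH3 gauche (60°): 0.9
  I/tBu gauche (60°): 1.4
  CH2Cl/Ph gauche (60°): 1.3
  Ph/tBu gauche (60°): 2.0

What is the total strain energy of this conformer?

5.6 kcal/mol

This conformer is staggered. I at 0° is gauche with OCH3 at 300° (0.9); I at 0° is gauche with tBu at 60° (1.4); Ph at 120° is gauche with CH2Cl at 180° (1.3); Ph at 120° is gauche with tBu at 60° (2.0). Total 5.6 kcal/mol.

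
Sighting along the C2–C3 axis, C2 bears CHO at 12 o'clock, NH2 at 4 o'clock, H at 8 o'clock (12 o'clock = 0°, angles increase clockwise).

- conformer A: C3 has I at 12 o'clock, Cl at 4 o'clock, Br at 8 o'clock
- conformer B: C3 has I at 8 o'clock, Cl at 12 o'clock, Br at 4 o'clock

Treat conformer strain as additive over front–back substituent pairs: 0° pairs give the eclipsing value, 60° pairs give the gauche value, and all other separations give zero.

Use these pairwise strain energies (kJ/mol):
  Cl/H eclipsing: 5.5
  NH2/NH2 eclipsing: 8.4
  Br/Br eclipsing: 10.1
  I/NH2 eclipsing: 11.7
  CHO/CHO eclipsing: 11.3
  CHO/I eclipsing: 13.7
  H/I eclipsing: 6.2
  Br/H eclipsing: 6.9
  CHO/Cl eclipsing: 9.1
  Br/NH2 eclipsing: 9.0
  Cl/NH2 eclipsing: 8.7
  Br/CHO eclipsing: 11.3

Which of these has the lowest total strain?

B

A (eclipsed): CHO–I eclipsed, NH2–Cl eclipsed, H–Br eclipsed; 13.7 + 8.7 + 6.9 = 29.3 kJ/mol.
B (eclipsed): CHO–Cl eclipsed, NH2–Br eclipsed, H–I eclipsed; 9.1 + 9.0 + 6.2 = 24.3 kJ/mol.
B has the lowest total (24.3 kJ/mol).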